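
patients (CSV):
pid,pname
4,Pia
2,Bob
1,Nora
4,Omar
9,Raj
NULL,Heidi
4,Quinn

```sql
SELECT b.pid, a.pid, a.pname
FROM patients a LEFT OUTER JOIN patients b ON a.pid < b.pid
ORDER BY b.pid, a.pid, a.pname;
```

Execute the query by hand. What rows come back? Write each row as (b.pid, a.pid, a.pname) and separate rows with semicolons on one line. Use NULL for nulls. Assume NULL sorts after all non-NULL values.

(2, 1, Nora); (4, 1, Nora); (4, 1, Nora); (4, 1, Nora); (4, 2, Bob); (4, 2, Bob); (4, 2, Bob); (9, 1, Nora); (9, 2, Bob); (9, 4, Omar); (9, 4, Pia); (9, 4, Quinn); (NULL, 9, Raj); (NULL, NULL, Heidi)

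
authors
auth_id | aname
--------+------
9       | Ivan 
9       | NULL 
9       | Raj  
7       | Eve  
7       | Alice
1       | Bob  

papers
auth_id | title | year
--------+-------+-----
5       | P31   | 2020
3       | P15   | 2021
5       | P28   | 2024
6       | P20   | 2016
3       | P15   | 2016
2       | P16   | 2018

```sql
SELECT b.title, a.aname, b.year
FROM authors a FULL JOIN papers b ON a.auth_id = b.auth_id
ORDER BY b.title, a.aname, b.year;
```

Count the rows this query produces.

12

FULL OUTER JOIN keeps every row from both sides; unmatched rows get NULL for the other side's columns.
Matching on a.auth_id = b.auth_id.
Matched pairs: 0; unmatched a rows kept: 6; unmatched b rows kept: 6.
Total: 0 matched + 12 padded = 12 rows.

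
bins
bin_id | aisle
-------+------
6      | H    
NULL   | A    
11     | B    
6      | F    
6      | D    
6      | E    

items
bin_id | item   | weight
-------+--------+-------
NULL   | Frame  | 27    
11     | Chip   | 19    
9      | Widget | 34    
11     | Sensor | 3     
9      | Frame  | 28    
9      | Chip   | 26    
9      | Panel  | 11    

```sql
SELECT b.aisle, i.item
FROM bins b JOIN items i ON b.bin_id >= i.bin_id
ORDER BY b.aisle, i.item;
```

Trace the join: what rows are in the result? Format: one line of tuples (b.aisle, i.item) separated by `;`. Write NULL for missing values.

(B, Chip); (B, Chip); (B, Frame); (B, Panel); (B, Sensor); (B, Widget)

INNER JOIN keeps only pairs where the ON condition holds.
Matching on b.bin_id >= i.bin_id. A NULL in a compared column never satisfies the condition.
Matched pairs: 6.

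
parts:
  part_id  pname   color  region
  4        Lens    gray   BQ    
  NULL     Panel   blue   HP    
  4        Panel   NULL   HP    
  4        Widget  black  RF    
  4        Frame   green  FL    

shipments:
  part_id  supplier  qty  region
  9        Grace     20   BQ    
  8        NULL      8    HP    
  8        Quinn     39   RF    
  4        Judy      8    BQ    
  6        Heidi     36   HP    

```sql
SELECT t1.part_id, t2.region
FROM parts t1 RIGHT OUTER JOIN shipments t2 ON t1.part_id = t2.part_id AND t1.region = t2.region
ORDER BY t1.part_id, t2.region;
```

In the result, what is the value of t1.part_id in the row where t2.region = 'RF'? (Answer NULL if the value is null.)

NULL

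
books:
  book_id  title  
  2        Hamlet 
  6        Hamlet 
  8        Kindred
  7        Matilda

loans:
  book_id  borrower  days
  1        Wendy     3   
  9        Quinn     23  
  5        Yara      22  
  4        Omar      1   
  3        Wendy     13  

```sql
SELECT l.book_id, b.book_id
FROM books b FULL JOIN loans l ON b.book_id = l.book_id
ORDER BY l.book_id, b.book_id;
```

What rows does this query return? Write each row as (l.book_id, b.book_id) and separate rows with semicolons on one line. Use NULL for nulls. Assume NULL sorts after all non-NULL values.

(1, NULL); (3, NULL); (4, NULL); (5, NULL); (9, NULL); (NULL, 2); (NULL, 6); (NULL, 7); (NULL, 8)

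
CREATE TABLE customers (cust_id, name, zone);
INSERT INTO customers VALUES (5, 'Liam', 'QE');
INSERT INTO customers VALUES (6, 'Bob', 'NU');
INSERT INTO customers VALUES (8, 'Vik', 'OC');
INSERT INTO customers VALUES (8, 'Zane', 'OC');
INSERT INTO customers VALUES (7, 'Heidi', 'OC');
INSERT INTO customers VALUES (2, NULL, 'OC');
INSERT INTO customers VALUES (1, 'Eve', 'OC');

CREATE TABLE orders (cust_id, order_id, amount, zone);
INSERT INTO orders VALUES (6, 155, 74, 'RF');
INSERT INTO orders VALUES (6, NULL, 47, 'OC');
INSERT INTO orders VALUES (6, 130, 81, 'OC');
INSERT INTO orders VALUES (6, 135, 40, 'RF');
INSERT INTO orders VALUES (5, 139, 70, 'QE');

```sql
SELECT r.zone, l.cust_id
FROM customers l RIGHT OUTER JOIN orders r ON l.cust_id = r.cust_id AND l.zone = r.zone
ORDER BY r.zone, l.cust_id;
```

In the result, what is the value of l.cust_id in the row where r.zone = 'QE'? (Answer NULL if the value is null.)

5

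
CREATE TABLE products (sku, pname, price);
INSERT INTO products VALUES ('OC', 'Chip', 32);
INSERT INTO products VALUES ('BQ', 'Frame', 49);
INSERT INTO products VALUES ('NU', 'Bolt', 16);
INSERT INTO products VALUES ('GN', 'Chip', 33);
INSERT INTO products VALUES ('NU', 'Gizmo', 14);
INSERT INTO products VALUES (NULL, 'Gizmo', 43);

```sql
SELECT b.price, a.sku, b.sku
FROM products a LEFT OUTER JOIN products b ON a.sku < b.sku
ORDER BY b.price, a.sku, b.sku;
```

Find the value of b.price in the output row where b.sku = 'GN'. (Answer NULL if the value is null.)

33

LEFT JOIN keeps every row from `products a`; unmatched rows get NULL for `products b`'s columns.
Matching on a.sku < b.sku. A NULL in a compared column never satisfies the condition.
Matched pairs: 9; unmatched a rows kept: 2.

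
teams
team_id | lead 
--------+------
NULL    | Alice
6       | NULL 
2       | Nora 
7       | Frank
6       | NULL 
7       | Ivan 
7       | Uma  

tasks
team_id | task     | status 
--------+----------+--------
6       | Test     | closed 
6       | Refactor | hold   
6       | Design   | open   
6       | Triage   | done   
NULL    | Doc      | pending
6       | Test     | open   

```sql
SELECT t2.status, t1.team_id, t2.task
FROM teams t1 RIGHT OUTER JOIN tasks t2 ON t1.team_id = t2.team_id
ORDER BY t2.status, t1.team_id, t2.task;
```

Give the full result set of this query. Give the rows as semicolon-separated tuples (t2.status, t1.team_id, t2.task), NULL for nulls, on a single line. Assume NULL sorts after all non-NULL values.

(closed, 6, Test); (closed, 6, Test); (done, 6, Triage); (done, 6, Triage); (hold, 6, Refactor); (hold, 6, Refactor); (open, 6, Design); (open, 6, Design); (open, 6, Test); (open, 6, Test); (pending, NULL, Doc)

RIGHT JOIN keeps every row from `tasks`; unmatched rows get NULL for `teams`'s columns.
Matching on t1.team_id = t2.team_id. A NULL in a compared column never satisfies the condition.
Matched pairs: 10; unmatched t2 rows kept: 1.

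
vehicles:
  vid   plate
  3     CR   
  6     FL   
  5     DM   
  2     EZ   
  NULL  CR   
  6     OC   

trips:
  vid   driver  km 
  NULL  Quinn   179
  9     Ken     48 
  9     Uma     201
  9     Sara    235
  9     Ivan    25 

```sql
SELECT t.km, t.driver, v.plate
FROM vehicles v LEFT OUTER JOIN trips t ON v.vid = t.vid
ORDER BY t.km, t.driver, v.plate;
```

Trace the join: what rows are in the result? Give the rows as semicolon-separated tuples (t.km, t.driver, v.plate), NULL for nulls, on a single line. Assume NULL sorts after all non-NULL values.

(NULL, NULL, CR); (NULL, NULL, CR); (NULL, NULL, DM); (NULL, NULL, EZ); (NULL, NULL, FL); (NULL, NULL, OC)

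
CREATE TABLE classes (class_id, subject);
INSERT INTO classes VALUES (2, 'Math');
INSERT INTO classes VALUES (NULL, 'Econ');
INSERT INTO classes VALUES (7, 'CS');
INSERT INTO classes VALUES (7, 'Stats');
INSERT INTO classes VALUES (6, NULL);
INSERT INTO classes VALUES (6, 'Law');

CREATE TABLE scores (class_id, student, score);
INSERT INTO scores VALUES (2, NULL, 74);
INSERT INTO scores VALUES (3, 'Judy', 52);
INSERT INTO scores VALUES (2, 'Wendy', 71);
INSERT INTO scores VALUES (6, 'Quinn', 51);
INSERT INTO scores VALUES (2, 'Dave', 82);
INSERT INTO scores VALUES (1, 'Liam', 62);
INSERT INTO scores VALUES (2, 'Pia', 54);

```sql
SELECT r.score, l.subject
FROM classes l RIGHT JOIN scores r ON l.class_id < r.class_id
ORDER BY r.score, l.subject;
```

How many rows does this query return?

RIGHT JOIN keeps every row from `scores`; unmatched rows get NULL for `classes`'s columns.
Matching on l.class_id < r.class_id. A NULL in a compared column never satisfies the condition.
- class_id=2: 2 matching r row(s), so 2 row(s) emitted.
- class_id=NULL: no matching r row.
- class_id=7: no matching r row.
- class_id=7: no matching r row.
- class_id=6: no matching r row.
- class_id=6: no matching r row.
- 5 r row(s) had no l match → kept, l columns NULL.
Total: 2 matched + 5 padded = 7 rows.

7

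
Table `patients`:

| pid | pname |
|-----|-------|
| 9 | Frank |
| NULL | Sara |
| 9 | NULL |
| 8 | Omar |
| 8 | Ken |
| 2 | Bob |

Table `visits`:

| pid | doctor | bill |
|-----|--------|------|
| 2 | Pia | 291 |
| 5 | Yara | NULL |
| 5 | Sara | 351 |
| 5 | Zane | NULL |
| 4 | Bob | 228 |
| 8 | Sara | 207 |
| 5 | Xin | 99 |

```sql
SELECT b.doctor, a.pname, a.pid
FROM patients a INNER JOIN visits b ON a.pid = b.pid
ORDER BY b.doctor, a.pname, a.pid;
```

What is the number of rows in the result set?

3

INNER JOIN keeps only pairs where the ON condition holds.
Matching on a.pid = b.pid. A NULL in a compared column never satisfies the condition.
- pid=9: no matching b row, dropped.
- pid=NULL: no matching b row, dropped.
- pid=9: no matching b row, dropped.
- pid=8: 1 matching b row(s), so 1 row(s) emitted.
- pid=8: 1 matching b row(s), so 1 row(s) emitted.
- pid=2: 1 matching b row(s), so 1 row(s) emitted.
Total: 3 rows.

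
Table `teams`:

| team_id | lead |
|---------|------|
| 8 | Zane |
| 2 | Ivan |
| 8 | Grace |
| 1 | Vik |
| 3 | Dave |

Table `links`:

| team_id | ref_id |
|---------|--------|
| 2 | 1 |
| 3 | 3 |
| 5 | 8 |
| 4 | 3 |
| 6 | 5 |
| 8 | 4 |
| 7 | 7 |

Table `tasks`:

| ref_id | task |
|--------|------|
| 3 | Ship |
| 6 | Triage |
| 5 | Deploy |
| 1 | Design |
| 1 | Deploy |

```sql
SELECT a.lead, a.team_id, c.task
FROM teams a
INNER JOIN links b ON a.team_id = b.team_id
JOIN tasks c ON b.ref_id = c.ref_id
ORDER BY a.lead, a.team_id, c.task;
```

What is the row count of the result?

Evaluate left to right. First `teams a INNER JOIN links b` on team_id: 4 row(s).
Then INNER JOIN `tasks c` on ref_id: keep only rows whose b.ref_id appears in c.
Result: 3 row(s).

3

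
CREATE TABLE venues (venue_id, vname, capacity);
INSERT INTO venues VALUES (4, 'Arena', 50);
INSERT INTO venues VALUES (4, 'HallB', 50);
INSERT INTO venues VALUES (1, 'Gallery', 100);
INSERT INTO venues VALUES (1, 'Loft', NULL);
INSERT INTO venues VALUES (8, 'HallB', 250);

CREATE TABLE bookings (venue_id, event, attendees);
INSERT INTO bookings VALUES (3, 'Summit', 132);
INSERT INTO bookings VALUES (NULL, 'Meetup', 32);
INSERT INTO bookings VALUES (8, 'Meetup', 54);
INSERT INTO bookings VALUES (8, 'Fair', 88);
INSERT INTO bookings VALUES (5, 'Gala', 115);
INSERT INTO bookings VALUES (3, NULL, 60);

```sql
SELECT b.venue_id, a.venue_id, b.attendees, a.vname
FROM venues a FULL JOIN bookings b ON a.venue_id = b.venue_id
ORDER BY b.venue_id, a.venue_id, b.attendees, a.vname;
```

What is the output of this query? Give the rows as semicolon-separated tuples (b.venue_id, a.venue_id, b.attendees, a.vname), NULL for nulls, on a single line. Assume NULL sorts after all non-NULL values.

(3, NULL, 60, NULL); (3, NULL, 132, NULL); (5, NULL, 115, NULL); (8, 8, 54, HallB); (8, 8, 88, HallB); (NULL, 1, NULL, Gallery); (NULL, 1, NULL, Loft); (NULL, 4, NULL, Arena); (NULL, 4, NULL, HallB); (NULL, NULL, 32, NULL)

FULL OUTER JOIN keeps every row from both sides; unmatched rows get NULL for the other side's columns.
Matching on a.venue_id = b.venue_id. A NULL in a compared column never satisfies the condition.
- venue_id=4: no b row matches, row kept with b columns NULL.
- venue_id=4: no b row matches, row kept with b columns NULL.
- venue_id=1: no b row matches, row kept with b columns NULL.
- venue_id=1: no b row matches, row kept with b columns NULL.
- venue_id=8: 2 matching b row(s), so 2 row(s) emitted.
- 4 row(s) from b found no a partner → padded with NULL.
After projecting and ordering:
b.venue_id | a.venue_id | b.attendees | a.vname
3 | NULL | 60 | NULL
3 | NULL | 132 | NULL
5 | NULL | 115 | NULL
8 | 8 | 54 | HallB
8 | 8 | 88 | HallB
NULL | 1 | NULL | Gallery
NULL | 1 | NULL | Loft
NULL | 4 | NULL | Arena
NULL | 4 | NULL | HallB
NULL | NULL | 32 | NULL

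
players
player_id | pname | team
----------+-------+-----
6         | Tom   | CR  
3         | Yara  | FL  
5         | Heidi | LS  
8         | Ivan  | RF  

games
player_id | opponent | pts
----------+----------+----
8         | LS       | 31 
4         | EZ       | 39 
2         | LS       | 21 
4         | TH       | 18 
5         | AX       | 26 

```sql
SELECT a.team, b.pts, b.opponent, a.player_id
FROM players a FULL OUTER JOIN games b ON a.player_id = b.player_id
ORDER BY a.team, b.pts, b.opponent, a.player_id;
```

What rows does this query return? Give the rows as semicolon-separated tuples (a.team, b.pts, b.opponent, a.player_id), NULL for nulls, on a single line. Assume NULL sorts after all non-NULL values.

(CR, NULL, NULL, 6); (FL, NULL, NULL, 3); (LS, 26, AX, 5); (RF, 31, LS, 8); (NULL, 18, TH, NULL); (NULL, 21, LS, NULL); (NULL, 39, EZ, NULL)

FULL OUTER JOIN keeps every row from both sides; unmatched rows get NULL for the other side's columns.
Matching on a.player_id = b.player_id.
- player_id=6: no b row matches, row kept with b columns NULL.
- player_id=3: no b row matches, row kept with b columns NULL.
- player_id=5: 1 matching b row(s), so 1 row(s) emitted.
- player_id=8: 1 matching b row(s), so 1 row(s) emitted.
- 3 row(s) from b found no a partner → padded with NULL.
After projecting and ordering:
a.team | b.pts | b.opponent | a.player_id
CR | NULL | NULL | 6
FL | NULL | NULL | 3
LS | 26 | AX | 5
RF | 31 | LS | 8
NULL | 18 | TH | NULL
NULL | 21 | LS | NULL
NULL | 39 | EZ | NULL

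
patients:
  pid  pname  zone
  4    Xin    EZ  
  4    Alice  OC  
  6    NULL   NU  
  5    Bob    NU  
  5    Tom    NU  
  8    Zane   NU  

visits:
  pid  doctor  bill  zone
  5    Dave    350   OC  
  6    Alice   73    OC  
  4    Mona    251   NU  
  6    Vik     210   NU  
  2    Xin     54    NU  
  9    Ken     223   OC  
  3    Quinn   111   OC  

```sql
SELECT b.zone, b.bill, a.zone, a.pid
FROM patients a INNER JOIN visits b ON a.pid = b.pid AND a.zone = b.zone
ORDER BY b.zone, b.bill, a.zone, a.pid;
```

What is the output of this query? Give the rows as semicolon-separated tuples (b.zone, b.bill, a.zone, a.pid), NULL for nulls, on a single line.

(NU, 210, NU, 6)

INNER JOIN keeps only pairs where the ON condition holds.
Matching on a.pid = b.pid AND a.zone = b.zone.
- a row (pid=4, zone=EZ): no match → dropped.
- a row (pid=4, zone=OC): no match → dropped.
- a row (pid=6, zone=NU): matches 1 b row(s) → 1 output row(s).
- a row (pid=5, zone=NU): no match → dropped.
- a row (pid=5, zone=NU): no match → dropped.
- a row (pid=8, zone=NU): no match → dropped.
After projecting and ordering:
b.zone | b.bill | a.zone | a.pid
NU | 210 | NU | 6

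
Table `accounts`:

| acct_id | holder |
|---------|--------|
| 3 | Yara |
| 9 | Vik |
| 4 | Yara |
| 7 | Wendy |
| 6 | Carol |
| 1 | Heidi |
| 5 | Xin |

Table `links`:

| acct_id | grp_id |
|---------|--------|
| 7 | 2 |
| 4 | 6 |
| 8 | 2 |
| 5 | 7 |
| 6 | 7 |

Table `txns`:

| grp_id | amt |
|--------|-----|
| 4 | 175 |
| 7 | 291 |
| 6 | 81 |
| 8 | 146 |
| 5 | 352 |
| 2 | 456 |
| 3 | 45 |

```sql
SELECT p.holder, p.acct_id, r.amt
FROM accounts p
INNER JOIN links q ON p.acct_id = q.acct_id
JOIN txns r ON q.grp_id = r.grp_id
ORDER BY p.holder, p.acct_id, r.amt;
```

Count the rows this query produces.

Joins associate left-to-right: accounts INNER JOIN links on acct_id gives 4 intermediate row(s).
Then INNER JOIN `txns r` on grp_id: keep only rows whose q.grp_id appears in r.
Result: 4 row(s).

4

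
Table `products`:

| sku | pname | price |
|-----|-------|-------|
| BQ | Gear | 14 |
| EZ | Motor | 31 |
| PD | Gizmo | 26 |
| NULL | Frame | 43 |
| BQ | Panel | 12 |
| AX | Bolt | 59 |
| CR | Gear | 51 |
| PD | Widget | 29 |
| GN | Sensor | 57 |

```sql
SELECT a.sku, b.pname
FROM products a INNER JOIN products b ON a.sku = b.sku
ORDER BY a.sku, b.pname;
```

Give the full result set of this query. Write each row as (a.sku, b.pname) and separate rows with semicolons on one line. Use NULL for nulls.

INNER JOIN keeps only pairs where the ON condition holds.
Matching on a.sku = b.sku. A NULL in a compared column never satisfies the condition.
- a (sku=BQ) pairs with 2 row(s) of b.
- a (sku=EZ) pairs with 1 row(s) of b.
- a (sku=PD) pairs with 2 row(s) of b.
- a (sku=NULL) has no partner → excluded.
- a (sku=BQ) pairs with 2 row(s) of b.
- a (sku=AX) pairs with 1 row(s) of b.
- a (sku=CR) pairs with 1 row(s) of b.
- a (sku=PD) pairs with 2 row(s) of b.
- a (sku=GN) pairs with 1 row(s) of b.

(AX, Bolt); (BQ, Gear); (BQ, Gear); (BQ, Panel); (BQ, Panel); (CR, Gear); (EZ, Motor); (GN, Sensor); (PD, Gizmo); (PD, Gizmo); (PD, Widget); (PD, Widget)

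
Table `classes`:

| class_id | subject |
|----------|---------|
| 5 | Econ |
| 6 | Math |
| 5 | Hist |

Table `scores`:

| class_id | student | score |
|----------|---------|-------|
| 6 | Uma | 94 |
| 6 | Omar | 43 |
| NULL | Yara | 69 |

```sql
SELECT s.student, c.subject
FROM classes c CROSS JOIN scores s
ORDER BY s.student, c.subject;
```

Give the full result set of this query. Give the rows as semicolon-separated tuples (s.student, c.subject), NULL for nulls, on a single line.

(Omar, Econ); (Omar, Hist); (Omar, Math); (Uma, Econ); (Uma, Hist); (Uma, Math); (Yara, Econ); (Yara, Hist); (Yara, Math)

CROSS JOIN pairs every row of `classes` with every row of `scores`: 3 × 3 = 9 rows.
After projecting and ordering:
s.student | c.subject
Omar | Econ
Omar | Hist
Omar | Math
Uma | Econ
Uma | Hist
Uma | Math
Yara | Econ
Yara | Hist
Yara | Math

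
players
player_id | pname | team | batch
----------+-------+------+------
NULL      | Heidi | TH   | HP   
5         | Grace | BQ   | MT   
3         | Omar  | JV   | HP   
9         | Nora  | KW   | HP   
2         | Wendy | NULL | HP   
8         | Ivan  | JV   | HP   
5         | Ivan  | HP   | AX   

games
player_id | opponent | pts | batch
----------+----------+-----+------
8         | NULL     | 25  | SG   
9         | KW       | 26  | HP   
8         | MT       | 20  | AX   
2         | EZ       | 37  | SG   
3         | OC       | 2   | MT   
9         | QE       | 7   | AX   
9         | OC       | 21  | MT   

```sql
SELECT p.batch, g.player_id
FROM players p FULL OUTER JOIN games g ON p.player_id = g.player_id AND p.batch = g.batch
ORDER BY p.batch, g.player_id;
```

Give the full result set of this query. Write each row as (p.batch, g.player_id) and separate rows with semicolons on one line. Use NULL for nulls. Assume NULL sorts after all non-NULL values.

(AX, NULL); (HP, 9); (HP, NULL); (HP, NULL); (HP, NULL); (HP, NULL); (MT, NULL); (NULL, 2); (NULL, 3); (NULL, 8); (NULL, 8); (NULL, 9); (NULL, 9)

FULL OUTER JOIN keeps every row from both sides; unmatched rows get NULL for the other side's columns.
Matching on p.player_id = g.player_id AND p.batch = g.batch. A NULL in a compared column never satisfies the condition.
Matched pairs: 1; unmatched p rows kept: 6; unmatched g rows kept: 6.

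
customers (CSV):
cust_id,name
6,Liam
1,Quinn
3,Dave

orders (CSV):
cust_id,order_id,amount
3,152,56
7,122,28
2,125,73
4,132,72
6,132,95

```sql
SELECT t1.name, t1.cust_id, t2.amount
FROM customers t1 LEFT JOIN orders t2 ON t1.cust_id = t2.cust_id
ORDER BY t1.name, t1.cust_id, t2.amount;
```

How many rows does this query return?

3

LEFT JOIN keeps every row from `customers`; unmatched rows get NULL for `orders`'s columns.
Matching on t1.cust_id = t2.cust_id.
- t1 (cust_id=6) pairs with 1 row(s) of t2.
- t1 (cust_id=1) has no partner → padded with NULL.
- t1 (cust_id=3) pairs with 1 row(s) of t2.
Total: 2 matched + 1 padded = 3 rows.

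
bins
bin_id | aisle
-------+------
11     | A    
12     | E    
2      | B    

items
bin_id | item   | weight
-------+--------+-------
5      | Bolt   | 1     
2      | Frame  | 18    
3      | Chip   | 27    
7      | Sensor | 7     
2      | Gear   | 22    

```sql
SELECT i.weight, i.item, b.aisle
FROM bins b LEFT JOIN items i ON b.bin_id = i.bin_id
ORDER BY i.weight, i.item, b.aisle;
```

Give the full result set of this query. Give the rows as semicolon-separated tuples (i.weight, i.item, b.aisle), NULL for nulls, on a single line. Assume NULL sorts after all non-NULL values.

(18, Frame, B); (22, Gear, B); (NULL, NULL, A); (NULL, NULL, E)

LEFT JOIN keeps every row from `bins`; unmatched rows get NULL for `items`'s columns.
Matching on b.bin_id = i.bin_id.
- b[0] bin_id=11 → no match; kept with NULLs on the i side.
- b[1] bin_id=12 → no match; kept with NULLs on the i side.
- b[2] bin_id=2 → 2 match(es) in i → 2 row(s).
After projecting and ordering:
i.weight | i.item | b.aisle
18 | Frame | B
22 | Gear | B
NULL | NULL | A
NULL | NULL | E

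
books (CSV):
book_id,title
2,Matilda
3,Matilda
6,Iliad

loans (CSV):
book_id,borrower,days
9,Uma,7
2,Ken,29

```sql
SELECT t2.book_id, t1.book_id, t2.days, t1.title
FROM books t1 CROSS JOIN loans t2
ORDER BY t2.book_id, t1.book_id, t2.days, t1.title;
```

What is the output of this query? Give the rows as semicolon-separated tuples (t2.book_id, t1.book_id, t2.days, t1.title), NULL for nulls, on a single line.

CROSS JOIN pairs every row of `books` with every row of `loans`: 3 × 2 = 6 rows.
After projecting and ordering:
t2.book_id | t1.book_id | t2.days | t1.title
2 | 2 | 29 | Matilda
2 | 3 | 29 | Matilda
2 | 6 | 29 | Iliad
9 | 2 | 7 | Matilda
9 | 3 | 7 | Matilda
9 | 6 | 7 | Iliad

(2, 2, 29, Matilda); (2, 3, 29, Matilda); (2, 6, 29, Iliad); (9, 2, 7, Matilda); (9, 3, 7, Matilda); (9, 6, 7, Iliad)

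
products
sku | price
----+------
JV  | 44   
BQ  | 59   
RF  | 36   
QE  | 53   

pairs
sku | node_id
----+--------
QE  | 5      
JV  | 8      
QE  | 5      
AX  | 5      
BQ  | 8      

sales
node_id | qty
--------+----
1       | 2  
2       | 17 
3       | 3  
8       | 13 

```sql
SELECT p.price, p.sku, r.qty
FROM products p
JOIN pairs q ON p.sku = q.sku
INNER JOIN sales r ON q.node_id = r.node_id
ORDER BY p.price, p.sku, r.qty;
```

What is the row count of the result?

Step 1 — p INNER JOIN q on sku → 4 row(s).
Then INNER JOIN `sales r` on node_id: keep only rows whose q.node_id appears in r.
Result: 2 row(s).

2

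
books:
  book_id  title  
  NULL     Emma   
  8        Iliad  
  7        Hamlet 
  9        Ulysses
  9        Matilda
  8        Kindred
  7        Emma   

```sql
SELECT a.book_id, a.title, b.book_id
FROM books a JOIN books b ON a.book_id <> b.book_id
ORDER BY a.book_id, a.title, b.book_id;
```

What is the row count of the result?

24

INNER JOIN keeps only pairs where the ON condition holds.
Matching on a.book_id <> b.book_id. A NULL in a compared column never satisfies the condition.
Matched pairs: 24.
Total: 24 rows.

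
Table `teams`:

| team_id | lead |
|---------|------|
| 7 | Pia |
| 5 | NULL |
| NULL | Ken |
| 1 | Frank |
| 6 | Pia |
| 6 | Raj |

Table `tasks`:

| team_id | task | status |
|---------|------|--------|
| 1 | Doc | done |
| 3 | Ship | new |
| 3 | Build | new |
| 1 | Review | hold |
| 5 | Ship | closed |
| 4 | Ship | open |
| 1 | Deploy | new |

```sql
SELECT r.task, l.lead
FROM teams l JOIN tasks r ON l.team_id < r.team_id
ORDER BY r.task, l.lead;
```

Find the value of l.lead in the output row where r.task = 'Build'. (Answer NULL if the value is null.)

Frank

INNER JOIN keeps only pairs where the ON condition holds.
Matching on l.team_id < r.team_id. A NULL in a compared column never satisfies the condition.
- l (team_id=7) has no partner → excluded.
- l (team_id=5) has no partner → excluded.
- l (team_id=NULL) has no partner → excluded.
- l (team_id=1) pairs with 4 row(s) of r.
- l (team_id=6) has no partner → excluded.
- l (team_id=6) has no partner → excluded.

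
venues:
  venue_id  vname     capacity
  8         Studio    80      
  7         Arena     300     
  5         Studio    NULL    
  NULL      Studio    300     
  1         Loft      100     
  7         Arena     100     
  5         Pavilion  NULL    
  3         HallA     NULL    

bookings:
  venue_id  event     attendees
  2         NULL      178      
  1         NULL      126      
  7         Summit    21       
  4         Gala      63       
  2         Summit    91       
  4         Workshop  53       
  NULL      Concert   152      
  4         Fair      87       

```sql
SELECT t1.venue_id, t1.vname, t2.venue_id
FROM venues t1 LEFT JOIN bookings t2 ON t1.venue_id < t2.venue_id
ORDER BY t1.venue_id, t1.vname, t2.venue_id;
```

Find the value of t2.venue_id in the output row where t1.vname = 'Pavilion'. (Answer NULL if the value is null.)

7

LEFT JOIN keeps every row from `venues`; unmatched rows get NULL for `bookings`'s columns.
Matching on t1.venue_id < t2.venue_id. A NULL in a compared column never satisfies the condition.
Matched pairs: 12; unmatched t1 rows kept: 4.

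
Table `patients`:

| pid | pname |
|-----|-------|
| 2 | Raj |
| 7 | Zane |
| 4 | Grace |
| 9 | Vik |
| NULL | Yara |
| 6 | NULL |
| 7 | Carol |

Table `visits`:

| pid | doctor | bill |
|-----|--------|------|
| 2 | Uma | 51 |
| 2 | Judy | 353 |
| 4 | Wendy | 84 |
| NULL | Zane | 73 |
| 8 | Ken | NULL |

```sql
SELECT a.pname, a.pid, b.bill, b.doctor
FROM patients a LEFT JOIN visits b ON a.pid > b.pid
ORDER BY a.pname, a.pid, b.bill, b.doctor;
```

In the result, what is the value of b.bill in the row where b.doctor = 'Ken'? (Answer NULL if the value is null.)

NULL

LEFT JOIN keeps every row from `patients`; unmatched rows get NULL for `visits`'s columns.
Matching on a.pid > b.pid. A NULL in a compared column never satisfies the condition.
- a[0] pid=2 → no match; kept with NULLs on the b side.
- a[1] pid=7 → 3 match(es) in b → 3 row(s).
- a[2] pid=4 → 2 match(es) in b → 2 row(s).
- a[3] pid=9 → 4 match(es) in b → 4 row(s).
- a[4] pid=NULL → no match; kept with NULLs on the b side.
- a[5] pid=6 → 3 match(es) in b → 3 row(s).
- a[6] pid=7 → 3 match(es) in b → 3 row(s).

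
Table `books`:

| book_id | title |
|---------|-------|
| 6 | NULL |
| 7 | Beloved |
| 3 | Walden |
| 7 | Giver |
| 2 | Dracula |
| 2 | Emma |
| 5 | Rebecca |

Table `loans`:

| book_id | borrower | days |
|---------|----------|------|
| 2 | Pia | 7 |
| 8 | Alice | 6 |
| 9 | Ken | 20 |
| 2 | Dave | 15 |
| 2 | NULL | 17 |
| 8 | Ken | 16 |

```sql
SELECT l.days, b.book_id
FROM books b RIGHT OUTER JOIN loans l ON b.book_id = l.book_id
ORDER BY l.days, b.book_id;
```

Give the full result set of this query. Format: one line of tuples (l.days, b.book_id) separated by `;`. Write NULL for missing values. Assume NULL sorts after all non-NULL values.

RIGHT JOIN keeps every row from `loans`; unmatched rows get NULL for `books`'s columns.
Matching on b.book_id = l.book_id.
- b row (book_id=6): no match.
- b row (book_id=7): no match.
- b row (book_id=3): no match.
- b row (book_id=7): no match.
- b row (book_id=2): matches 3 l row(s) → 3 output row(s).
- b row (book_id=2): matches 3 l row(s) → 3 output row(s).
- b row (book_id=5): no match.
- 3 row(s) from l found no b partner → padded with NULL.
After projecting and ordering:
l.days | b.book_id
6 | NULL
7 | 2
7 | 2
15 | 2
15 | 2
16 | NULL
17 | 2
17 | 2
20 | NULL

(6, NULL); (7, 2); (7, 2); (15, 2); (15, 2); (16, NULL); (17, 2); (17, 2); (20, NULL)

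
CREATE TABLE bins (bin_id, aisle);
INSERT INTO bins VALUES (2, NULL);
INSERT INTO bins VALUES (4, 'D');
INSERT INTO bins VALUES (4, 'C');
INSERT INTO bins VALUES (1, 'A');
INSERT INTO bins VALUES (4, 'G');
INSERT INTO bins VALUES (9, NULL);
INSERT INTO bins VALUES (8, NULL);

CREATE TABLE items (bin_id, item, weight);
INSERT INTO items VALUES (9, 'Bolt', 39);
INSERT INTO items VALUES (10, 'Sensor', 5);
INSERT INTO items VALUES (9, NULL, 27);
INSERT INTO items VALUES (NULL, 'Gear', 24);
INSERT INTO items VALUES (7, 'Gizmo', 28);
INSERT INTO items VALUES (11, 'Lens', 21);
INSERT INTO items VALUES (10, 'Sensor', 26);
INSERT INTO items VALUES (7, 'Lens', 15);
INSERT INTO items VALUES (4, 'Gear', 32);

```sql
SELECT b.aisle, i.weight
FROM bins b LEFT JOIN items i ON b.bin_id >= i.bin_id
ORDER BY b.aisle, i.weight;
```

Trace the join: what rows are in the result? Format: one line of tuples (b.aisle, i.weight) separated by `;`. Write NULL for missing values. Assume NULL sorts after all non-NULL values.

(A, NULL); (C, 32); (D, 32); (G, 32); (NULL, 15); (NULL, 15); (NULL, 27); (NULL, 28); (NULL, 28); (NULL, 32); (NULL, 32); (NULL, 39); (NULL, NULL)

LEFT JOIN keeps every row from `bins`; unmatched rows get NULL for `items`'s columns.
Matching on b.bin_id >= i.bin_id. A NULL in a compared column never satisfies the condition.
- bin_id=2: no i row matches, row kept with i columns NULL.
- bin_id=4: 1 matching i row(s), so 1 row(s) emitted.
- bin_id=4: 1 matching i row(s), so 1 row(s) emitted.
- bin_id=1: no i row matches, row kept with i columns NULL.
- bin_id=4: 1 matching i row(s), so 1 row(s) emitted.
- bin_id=9: 5 matching i row(s), so 5 row(s) emitted.
- bin_id=8: 3 matching i row(s), so 3 row(s) emitted.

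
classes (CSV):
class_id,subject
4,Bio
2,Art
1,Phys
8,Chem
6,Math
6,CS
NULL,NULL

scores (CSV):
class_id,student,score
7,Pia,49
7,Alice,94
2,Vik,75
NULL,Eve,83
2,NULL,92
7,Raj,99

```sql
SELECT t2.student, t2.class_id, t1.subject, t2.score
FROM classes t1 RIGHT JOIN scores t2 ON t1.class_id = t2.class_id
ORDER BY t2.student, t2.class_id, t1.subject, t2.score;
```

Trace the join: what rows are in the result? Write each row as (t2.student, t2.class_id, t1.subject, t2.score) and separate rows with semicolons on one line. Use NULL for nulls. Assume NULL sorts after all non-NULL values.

(Alice, 7, NULL, 94); (Eve, NULL, NULL, 83); (Pia, 7, NULL, 49); (Raj, 7, NULL, 99); (Vik, 2, Art, 75); (NULL, 2, Art, 92)

RIGHT JOIN keeps every row from `scores`; unmatched rows get NULL for `classes`'s columns.
Matching on t1.class_id = t2.class_id. A NULL in a compared column never satisfies the condition.
Matched pairs: 2; unmatched t2 rows kept: 4.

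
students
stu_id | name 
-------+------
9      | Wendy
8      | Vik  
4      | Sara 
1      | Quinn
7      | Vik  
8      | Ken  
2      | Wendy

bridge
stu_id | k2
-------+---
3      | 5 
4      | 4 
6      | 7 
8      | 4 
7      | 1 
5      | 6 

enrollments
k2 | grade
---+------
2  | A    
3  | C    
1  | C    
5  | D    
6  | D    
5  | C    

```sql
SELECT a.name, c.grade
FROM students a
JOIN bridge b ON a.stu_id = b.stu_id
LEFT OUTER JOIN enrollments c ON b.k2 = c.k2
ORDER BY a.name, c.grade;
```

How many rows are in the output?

Step 1 — a INNER JOIN b on stu_id → 4 row(s).
Then LEFT JOIN `enrollments c` on k2: each of those 4 rows is kept; rows whose b.k2 has no match in c get NULL for c's columns.
Result: 4 row(s).

4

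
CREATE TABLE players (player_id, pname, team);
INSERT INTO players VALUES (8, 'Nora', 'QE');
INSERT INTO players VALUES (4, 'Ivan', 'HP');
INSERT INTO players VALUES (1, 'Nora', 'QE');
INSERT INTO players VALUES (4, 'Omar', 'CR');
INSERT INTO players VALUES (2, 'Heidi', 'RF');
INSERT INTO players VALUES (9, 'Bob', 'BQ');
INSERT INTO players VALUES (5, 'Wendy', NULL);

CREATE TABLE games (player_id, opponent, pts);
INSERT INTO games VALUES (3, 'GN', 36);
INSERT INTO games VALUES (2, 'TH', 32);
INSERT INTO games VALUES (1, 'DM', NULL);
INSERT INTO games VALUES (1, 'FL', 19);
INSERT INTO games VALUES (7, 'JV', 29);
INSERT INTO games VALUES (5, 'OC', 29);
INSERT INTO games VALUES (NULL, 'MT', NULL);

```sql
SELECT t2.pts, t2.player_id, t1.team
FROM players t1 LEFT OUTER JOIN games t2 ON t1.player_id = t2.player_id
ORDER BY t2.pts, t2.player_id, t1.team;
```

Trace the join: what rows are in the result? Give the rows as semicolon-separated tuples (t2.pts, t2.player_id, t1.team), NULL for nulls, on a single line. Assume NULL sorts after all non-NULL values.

LEFT JOIN keeps every row from `players`; unmatched rows get NULL for `games`'s columns.
Matching on t1.player_id = t2.player_id. A NULL in a compared column never satisfies the condition.
Matched pairs: 4; unmatched t1 rows kept: 4.

(19, 1, QE); (29, 5, NULL); (32, 2, RF); (NULL, 1, QE); (NULL, NULL, BQ); (NULL, NULL, CR); (NULL, NULL, HP); (NULL, NULL, QE)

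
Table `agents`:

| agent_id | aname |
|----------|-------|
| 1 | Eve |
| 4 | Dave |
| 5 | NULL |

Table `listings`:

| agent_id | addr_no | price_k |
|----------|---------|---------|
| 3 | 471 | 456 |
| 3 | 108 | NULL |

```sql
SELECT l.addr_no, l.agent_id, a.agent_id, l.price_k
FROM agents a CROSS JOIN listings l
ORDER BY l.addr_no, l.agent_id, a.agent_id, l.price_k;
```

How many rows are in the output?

6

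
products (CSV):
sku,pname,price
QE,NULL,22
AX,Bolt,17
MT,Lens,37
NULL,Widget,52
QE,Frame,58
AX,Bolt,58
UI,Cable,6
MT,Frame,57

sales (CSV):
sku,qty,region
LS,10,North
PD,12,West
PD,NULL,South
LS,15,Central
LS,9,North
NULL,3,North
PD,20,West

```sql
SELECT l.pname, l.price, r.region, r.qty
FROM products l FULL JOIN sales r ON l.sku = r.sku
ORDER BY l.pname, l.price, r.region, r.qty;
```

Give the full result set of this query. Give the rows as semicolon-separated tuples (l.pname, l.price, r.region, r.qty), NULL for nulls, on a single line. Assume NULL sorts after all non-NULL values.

(Bolt, 17, NULL, NULL); (Bolt, 58, NULL, NULL); (Cable, 6, NULL, NULL); (Frame, 57, NULL, NULL); (Frame, 58, NULL, NULL); (Lens, 37, NULL, NULL); (Widget, 52, NULL, NULL); (NULL, 22, NULL, NULL); (NULL, NULL, Central, 15); (NULL, NULL, North, 3); (NULL, NULL, North, 9); (NULL, NULL, North, 10); (NULL, NULL, South, NULL); (NULL, NULL, West, 12); (NULL, NULL, West, 20)

FULL OUTER JOIN keeps every row from both sides; unmatched rows get NULL for the other side's columns.
Matching on l.sku = r.sku. A NULL in a compared column never satisfies the condition.
Matched pairs: 0; unmatched l rows kept: 8; unmatched r rows kept: 7.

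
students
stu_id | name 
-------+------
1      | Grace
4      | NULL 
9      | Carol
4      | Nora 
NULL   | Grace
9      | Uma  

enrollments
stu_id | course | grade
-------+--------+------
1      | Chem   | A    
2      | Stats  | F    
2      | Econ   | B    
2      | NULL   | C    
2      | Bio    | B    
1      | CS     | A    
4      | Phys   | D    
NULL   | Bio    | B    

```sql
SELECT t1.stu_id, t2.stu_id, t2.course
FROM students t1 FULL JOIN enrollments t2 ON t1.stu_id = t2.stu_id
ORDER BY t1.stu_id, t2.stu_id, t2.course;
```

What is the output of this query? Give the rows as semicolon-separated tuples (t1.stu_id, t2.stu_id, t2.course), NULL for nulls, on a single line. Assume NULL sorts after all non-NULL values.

FULL OUTER JOIN keeps every row from both sides; unmatched rows get NULL for the other side's columns.
Matching on t1.stu_id = t2.stu_id. A NULL in a compared column never satisfies the condition.
- t1 row (stu_id=1): matches 2 t2 row(s) → 2 output row(s).
- t1 row (stu_id=4): matches 1 t2 row(s) → 1 output row(s).
- t1 row (stu_id=9): no match → kept, t2 columns NULL.
- t1 row (stu_id=4): matches 1 t2 row(s) → 1 output row(s).
- t1 row (stu_id=NULL): no match → kept, t2 columns NULL.
- t1 row (stu_id=9): no match → kept, t2 columns NULL.
- 5 t2 row(s) had no t1 match → kept, t1 columns NULL.

(1, 1, CS); (1, 1, Chem); (4, 4, Phys); (4, 4, Phys); (9, NULL, NULL); (9, NULL, NULL); (NULL, 2, Bio); (NULL, 2, Econ); (NULL, 2, Stats); (NULL, 2, NULL); (NULL, NULL, Bio); (NULL, NULL, NULL)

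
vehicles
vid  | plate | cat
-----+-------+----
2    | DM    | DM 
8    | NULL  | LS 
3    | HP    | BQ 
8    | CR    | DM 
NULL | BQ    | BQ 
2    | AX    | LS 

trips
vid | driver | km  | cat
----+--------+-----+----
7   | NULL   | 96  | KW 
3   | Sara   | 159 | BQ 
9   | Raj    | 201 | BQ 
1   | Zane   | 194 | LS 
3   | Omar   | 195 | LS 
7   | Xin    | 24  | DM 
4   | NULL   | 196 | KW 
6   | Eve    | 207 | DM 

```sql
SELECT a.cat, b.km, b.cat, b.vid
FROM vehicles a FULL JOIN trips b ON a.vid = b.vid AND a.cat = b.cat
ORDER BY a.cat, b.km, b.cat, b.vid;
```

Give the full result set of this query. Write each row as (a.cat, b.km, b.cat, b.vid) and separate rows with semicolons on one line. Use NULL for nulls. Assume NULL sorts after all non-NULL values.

(BQ, 159, BQ, 3); (BQ, NULL, NULL, NULL); (DM, NULL, NULL, NULL); (DM, NULL, NULL, NULL); (LS, NULL, NULL, NULL); (LS, NULL, NULL, NULL); (NULL, 24, DM, 7); (NULL, 96, KW, 7); (NULL, 194, LS, 1); (NULL, 195, LS, 3); (NULL, 196, KW, 4); (NULL, 201, BQ, 9); (NULL, 207, DM, 6)

FULL OUTER JOIN keeps every row from both sides; unmatched rows get NULL for the other side's columns.
Matching on a.vid = b.vid AND a.cat = b.cat. A NULL in a compared column never satisfies the condition.
- a row (vid=2, cat=DM): no match → kept, b columns NULL.
- a row (vid=8, cat=LS): no match → kept, b columns NULL.
- a row (vid=3, cat=BQ): matches 1 b row(s) → 1 output row(s).
- a row (vid=8, cat=DM): no match → kept, b columns NULL.
- a row (vid=NULL, cat=BQ): no match → kept, b columns NULL.
- a row (vid=2, cat=LS): no match → kept, b columns NULL.
- plus 7 unmatched b row(s), each kept with NULL a columns.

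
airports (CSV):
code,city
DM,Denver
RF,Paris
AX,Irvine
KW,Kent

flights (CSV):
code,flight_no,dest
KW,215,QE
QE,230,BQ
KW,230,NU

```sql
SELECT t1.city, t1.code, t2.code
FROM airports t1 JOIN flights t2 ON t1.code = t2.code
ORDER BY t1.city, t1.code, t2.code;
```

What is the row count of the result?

INNER JOIN keeps only pairs where the ON condition holds.
Matching on t1.code = t2.code.
- code=DM: no matching t2 row, dropped.
- code=RF: no matching t2 row, dropped.
- code=AX: no matching t2 row, dropped.
- code=KW: 2 matching t2 row(s), so 2 row(s) emitted.
Total: 2 rows.

2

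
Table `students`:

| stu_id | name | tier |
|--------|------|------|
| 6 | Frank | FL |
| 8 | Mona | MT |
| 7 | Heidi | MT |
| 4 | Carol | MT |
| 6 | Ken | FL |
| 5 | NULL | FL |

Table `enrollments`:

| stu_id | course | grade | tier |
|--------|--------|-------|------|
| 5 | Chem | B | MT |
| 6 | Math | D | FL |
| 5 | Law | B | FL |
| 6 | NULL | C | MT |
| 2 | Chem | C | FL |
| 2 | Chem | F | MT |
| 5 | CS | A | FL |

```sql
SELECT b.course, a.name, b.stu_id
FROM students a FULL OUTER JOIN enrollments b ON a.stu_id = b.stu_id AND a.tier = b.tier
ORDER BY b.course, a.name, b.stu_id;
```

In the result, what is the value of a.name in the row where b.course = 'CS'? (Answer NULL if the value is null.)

FULL OUTER JOIN keeps every row from both sides; unmatched rows get NULL for the other side's columns.
Matching on a.stu_id = b.stu_id AND a.tier = b.tier.
Matched pairs: 4; unmatched a rows kept: 3; unmatched b rows kept: 4.

NULL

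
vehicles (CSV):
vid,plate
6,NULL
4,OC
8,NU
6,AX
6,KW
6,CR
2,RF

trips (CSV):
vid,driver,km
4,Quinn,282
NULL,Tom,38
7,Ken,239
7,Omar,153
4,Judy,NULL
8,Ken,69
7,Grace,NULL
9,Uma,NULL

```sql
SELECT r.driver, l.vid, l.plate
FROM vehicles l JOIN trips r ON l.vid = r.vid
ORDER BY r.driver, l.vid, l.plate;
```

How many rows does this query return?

3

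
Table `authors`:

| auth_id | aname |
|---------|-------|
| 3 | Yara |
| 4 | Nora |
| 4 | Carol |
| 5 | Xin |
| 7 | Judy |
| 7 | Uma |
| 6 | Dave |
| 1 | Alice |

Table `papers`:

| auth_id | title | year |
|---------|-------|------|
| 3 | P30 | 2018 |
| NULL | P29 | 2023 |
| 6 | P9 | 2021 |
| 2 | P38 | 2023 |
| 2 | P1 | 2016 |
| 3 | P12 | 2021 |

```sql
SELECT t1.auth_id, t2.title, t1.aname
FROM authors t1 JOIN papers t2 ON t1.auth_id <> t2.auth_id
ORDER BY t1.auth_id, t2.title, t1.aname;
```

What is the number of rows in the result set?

37

INNER JOIN keeps only pairs where the ON condition holds.
Matching on t1.auth_id <> t2.auth_id. A NULL in a compared column never satisfies the condition.
- t1[0] auth_id=3 → 3 match(es) in t2 → 3 row(s).
- t1[1] auth_id=4 → 5 match(es) in t2 → 5 row(s).
- t1[2] auth_id=4 → 5 match(es) in t2 → 5 row(s).
- t1[3] auth_id=5 → 5 match(es) in t2 → 5 row(s).
- t1[4] auth_id=7 → 5 match(es) in t2 → 5 row(s).
- t1[5] auth_id=7 → 5 match(es) in t2 → 5 row(s).
- t1[6] auth_id=6 → 4 match(es) in t2 → 4 row(s).
- t1[7] auth_id=1 → 5 match(es) in t2 → 5 row(s).
Total: 37 rows.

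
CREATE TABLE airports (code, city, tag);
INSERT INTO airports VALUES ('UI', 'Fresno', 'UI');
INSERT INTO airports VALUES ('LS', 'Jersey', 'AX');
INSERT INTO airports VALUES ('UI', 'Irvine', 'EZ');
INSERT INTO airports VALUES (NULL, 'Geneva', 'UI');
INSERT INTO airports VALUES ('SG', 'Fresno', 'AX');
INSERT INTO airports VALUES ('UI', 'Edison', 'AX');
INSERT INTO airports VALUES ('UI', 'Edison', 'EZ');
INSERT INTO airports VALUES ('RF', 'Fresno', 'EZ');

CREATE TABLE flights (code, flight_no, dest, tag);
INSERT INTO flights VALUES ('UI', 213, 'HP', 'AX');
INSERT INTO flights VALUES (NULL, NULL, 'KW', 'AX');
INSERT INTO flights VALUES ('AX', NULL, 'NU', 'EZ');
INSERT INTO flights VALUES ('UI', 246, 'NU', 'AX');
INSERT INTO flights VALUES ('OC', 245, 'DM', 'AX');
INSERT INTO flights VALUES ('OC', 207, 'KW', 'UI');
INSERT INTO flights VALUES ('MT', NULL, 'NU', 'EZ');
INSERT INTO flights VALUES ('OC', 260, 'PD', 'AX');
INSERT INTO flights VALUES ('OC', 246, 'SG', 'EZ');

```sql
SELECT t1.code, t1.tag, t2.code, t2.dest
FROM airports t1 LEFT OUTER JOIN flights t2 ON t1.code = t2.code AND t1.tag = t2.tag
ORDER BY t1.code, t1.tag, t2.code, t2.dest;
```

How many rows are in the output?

LEFT JOIN keeps every row from `airports`; unmatched rows get NULL for `flights`'s columns.
Matching on t1.code = t2.code AND t1.tag = t2.tag. A NULL in a compared column never satisfies the condition.
Matched pairs: 2; unmatched t1 rows kept: 7.
Total: 2 matched + 7 padded = 9 rows.

9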